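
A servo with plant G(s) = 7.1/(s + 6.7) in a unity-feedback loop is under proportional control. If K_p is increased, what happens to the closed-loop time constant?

decrease

Closed-loop pole is at s = −(6.7+K_p·7.1); larger K_p moves it further left, so τ = 1/(6.7+K_p·7.1) decreases.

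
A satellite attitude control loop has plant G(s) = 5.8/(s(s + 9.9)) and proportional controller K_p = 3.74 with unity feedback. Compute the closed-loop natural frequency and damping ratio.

The closed-loop denominator is s(s+9.9) + 3.74·5.8 = s² + 9.9s + 21.69.
Matching s² + 2ζω_n s + ω_n²: ω_n = √21.69 = 4.657 rad/s and 2ζω_n = 9.9, so ζ = 9.9/(2·4.657) = 1.06.

ω_n = 4.66 rad/s, ζ = 1.06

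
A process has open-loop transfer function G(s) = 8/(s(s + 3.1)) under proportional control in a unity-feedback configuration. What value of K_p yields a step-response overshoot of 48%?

From %OS = 100·exp(−πζ/√(1−ζ²)) = 48%, ζ = −ln(0.48)/√(π²+ln²(0.48)) = 0.2275.
Characteristic equation s² + 3.1s + 8K_p = 0 gives ζ = 3.1/(2√(8K_p)).
Setting ζ = 0.2275: √(8K_p) = 3.1/(2·0.2275) = 6.813, so K_p = 46.42/8 = 5.8.

K_p = 5.8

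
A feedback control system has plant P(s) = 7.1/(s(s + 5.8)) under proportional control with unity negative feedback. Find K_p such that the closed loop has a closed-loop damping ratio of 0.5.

Closed-loop characteristic equation: s² + 5.8s + K_p·7.1 = 0.
So ω_n = √(7.1K_p) and 2ζω_n = 5.8, giving ζ = 5.8/(2√(7.1K_p)).
Setting ζ = 0.5: √(7.1K_p) = 5.8/(2·0.5) = 5.8, so K_p = 33.64/7.1 = 4.74.

K_p = 4.74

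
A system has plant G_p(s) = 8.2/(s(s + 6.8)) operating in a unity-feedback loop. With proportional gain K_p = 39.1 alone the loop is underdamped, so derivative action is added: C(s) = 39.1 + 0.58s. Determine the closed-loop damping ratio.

ζ = 0.323

Forward path: (39.1 + 0.58s)·8.2/(s(s+6.8)). The closed-loop characteristic equation is s² + (6.8 + 8.2·0.58)s + 8.2·39.1 = 0.
That is s² + 11.56s + 320.6 = 0, so ω_n = 17.91 rad/s and ζ = 11.56/(2·17.91) = 0.3227.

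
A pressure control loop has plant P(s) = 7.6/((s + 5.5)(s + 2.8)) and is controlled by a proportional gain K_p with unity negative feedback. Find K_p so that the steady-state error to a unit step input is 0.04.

For a type-0 loop with proportional control, e_ss = 1/(1 + K_p·P(0)).
P(0) = 0.4935. Require 1/(1 + K_p·0.4935) = 0.04, so 1 + 0.4935·K_p = 25.
K_p = (25 − 1)/0.4935 = 48.6.

K_p = 48.6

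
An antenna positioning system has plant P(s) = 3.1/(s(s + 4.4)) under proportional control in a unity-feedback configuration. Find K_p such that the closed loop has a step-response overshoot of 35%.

From %OS = 100·exp(−πζ/√(1−ζ²)) = 35%, ζ = −ln(0.35)/√(π²+ln²(0.35)) = 0.3169.
Characteristic equation s² + 4.4s + 3.1K_p = 0 gives ζ = 4.4/(2√(3.1K_p)).
Setting ζ = 0.3169: √(3.1K_p) = 4.4/(2·0.3169) = 6.941, so K_p = 48.18/3.1 = 15.5.

K_p = 15.5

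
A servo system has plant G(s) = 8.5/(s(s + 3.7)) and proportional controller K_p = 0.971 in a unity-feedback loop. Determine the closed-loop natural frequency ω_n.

1 + K_p·G(s) = 0 gives s² + 3.7s + 8.253 = 0.
Matching s² + 2ζω_n s + ω_n²: ω_n = √8.253 = 2.873 rad/s and 2ζω_n = 3.7, so ζ = 3.7/(2·2.873) = 0.644.

ω_n = 2.87 rad/s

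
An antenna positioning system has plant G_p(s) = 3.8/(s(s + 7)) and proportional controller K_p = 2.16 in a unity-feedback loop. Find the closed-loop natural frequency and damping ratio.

ω_n = 2.86 rad/s, ζ = 1.22

1 + K_p·G_p(s) = 0 gives s² + 7s + 8.208 = 0.
So ω_n² = 8.208 ⇒ ω_n = 2.865 rad/s, and ζ = 7/(2ω_n) = 1.22.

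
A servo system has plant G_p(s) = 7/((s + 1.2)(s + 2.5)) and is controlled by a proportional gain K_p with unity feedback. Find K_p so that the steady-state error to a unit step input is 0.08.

For a type-0 loop with proportional control, e_ss = 1/(1 + K_p·G_p(0)).
G_p(0) = 2.333. Require 1/(1 + K_p·2.333) = 0.08, so 1 + 2.333·K_p = 12.5.
K_p = (12.5 − 1)/2.333 = 4.93.

K_p = 4.93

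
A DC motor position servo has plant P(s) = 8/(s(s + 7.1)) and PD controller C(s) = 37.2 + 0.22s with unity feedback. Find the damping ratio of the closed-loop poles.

Forward path: (37.2 + 0.22s)·8/(s(s+7.1)). The closed-loop characteristic equation is s² + (7.1 + 8·0.22)s + 8·37.2 = 0.
That is s² + 8.86s + 297.6 = 0, so ω_n = 17.25 rad/s and ζ = 8.86/(2·17.25) = 0.2568.

ζ = 0.257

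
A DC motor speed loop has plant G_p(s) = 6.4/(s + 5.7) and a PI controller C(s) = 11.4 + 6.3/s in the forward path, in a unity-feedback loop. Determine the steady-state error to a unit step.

The open loop C(s)G_p(s) has a pole at the origin (type 1), so the static position error constant is infinite and e_ss = 1/(1+∞) = 0.

0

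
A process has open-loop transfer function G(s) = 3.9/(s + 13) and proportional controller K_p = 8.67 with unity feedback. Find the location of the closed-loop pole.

s = -46.81

Closed-loop transfer function: T(s) = K_p·G(s)/(1 + K_p·G(s)) = 33.81/(s + 13 + 33.81) = 33.81/(s + 46.81).
The closed-loop pole is at s = −46.81.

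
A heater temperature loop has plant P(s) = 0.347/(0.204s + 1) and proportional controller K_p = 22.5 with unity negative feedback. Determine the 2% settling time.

Closed loop: T(s) = K_p·P/(1+K_p·P) = 7.807/(0.204s + 1 + 7.807), with pole at s = −(1 + 7.807)/0.204 = −43.17.
τ = 1/43.17 = 0.02316 s, so 2% settling time ≈ 4τ = 0.0926 s.

T_s ≈ 0.0926 s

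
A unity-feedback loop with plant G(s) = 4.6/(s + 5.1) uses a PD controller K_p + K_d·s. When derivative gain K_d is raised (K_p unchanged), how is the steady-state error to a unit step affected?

unchanged

At s = 0 the derivative term contributes nothing: C(0) = K_p regardless of K_d, so K_pos = K_p·G(0) and e_ss are unchanged.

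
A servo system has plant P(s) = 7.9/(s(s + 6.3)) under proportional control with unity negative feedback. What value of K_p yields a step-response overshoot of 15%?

K_p = 4.7

From %OS = 100·exp(−πζ/√(1−ζ²)) = 15%, ζ = −ln(0.15)/√(π²+ln²(0.15)) = 0.5169.
Characteristic equation s² + 6.3s + 7.9K_p = 0 gives ζ = 6.3/(2√(7.9K_p)).
Setting ζ = 0.5169: √(7.9K_p) = 6.3/(2·0.5169) = 6.094, so K_p = 37.13/7.9 = 4.7.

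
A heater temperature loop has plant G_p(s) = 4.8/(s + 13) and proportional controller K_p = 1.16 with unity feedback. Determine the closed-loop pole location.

s = -18.57

Closed-loop transfer function: T(s) = K_p·G_p(s)/(1 + K_p·G_p(s)) = 5.568/(s + 13 + 5.568) = 5.568/(s + 18.57).
The closed-loop pole is at s = −18.57.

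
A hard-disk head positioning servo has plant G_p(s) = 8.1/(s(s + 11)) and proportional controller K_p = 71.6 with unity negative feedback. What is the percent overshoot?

Closed-loop characteristic equation: s² + 11s + 580 = 0, so ω_n = 24.08 rad/s and ζ = 11/(2·24.08) = 0.2284.
%OS = 100·exp(−πζ/√(1−ζ²)) = 100·exp(−π·0.2284/√0.9478) = 47.9%.

47.9%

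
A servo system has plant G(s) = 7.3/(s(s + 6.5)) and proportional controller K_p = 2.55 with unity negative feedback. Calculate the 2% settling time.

From 1 + K_pG(s) = 0: s² + 6.5s + 18.61 = 0 ⇒ ω_n = 4.315, ζ = 0.7533.
2% settling time T_s ≈ 4/(ζω_n) = 4/3.25 = 1.23 s.

T_s ≈ 1.23 s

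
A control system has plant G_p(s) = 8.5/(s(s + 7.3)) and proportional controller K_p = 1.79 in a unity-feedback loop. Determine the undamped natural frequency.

ω_n = 3.9 rad/s

The closed-loop denominator is s(s+7.3) + 1.79·8.5 = s² + 7.3s + 15.21.
So ω_n² = 15.21 ⇒ ω_n = 3.901 rad/s, and ζ = 7.3/(2ω_n) = 0.936.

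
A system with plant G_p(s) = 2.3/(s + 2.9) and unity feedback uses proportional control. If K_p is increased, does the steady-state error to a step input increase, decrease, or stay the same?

decrease

The position error constant K_pos = K_p·G_p(0) grows with K_p, and e_ss = 1/(1+K_pos) falls.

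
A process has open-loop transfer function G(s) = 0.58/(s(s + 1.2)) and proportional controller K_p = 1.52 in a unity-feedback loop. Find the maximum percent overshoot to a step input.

From 1 + K_pG(s) = 0: s² + 1.2s + 0.8816 = 0 ⇒ ω_n = 0.9389, ζ = 0.639.
%OS = 100·exp(−πζ/√(1−ζ²)) = 100·exp(−π·0.639/√0.5917) = 7.35%.

7.35%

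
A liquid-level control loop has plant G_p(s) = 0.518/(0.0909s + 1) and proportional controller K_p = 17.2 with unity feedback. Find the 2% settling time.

Closed loop: T(s) = K_p·G_p/(1+K_p·G_p) = 8.91/(0.0909s + 1 + 8.91), with pole at s = −(1 + 8.91)/0.0909 = −109.
τ = 1/109 = 0.009173 s, so 2% settling time ≈ 4τ = 0.0367 s.

T_s ≈ 0.0367 s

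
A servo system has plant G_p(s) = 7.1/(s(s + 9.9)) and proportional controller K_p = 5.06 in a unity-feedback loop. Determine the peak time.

T_p = 0.93 s

From 1 + K_pG_p(s) = 0: s² + 9.9s + 35.93 = 0 ⇒ ω_n = 5.994, ζ = 0.8258.
Damped frequency ω_d = ω_n√(1−ζ²) = 3.38 rad/s, so peak time T_p = π/ω_d = 0.93 s.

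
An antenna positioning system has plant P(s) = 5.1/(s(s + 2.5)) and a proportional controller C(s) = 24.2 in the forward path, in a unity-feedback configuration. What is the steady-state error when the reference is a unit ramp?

The loop has one pole at the origin (type 1). Velocity error constant K_v = lim_{s→0} s·C(s)P(s) = 24.2·5.1/2.5 = 49.37.
Steady-state error to a unit ramp: e_ss = 1/K_v = 0.0203.

0.0203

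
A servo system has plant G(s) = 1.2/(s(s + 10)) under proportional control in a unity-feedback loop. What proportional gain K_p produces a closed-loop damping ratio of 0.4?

Closed-loop characteristic equation: s² + 10s + K_p·1.2 = 0.
So ω_n = √(1.2K_p) and 2ζω_n = 10, giving ζ = 10/(2√(1.2K_p)).
Setting ζ = 0.4: √(1.2K_p) = 10/(2·0.4) = 12.5, so K_p = 156.2/1.2 = 130.

K_p = 130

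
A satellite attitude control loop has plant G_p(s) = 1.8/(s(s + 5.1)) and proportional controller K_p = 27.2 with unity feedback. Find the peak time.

The closed-loop denominator s² + 5.1s + 48.96 gives ω_n = √48.96 = 6.997 and ζ = 5.1/(2ω_n) = 0.3644.
Damped frequency ω_d = ω_n√(1−ζ²) = 6.516 rad/s, so peak time T_p = π/ω_d = 0.482 s.

T_p = 0.482 s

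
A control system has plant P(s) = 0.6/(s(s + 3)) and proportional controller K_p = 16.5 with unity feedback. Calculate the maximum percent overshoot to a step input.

The closed-loop denominator s² + 3s + 9.9 gives ω_n = √9.9 = 3.146 and ζ = 3/(2ω_n) = 0.4767.
%OS = 100·exp(−πζ/√(1−ζ²)) = 100·exp(−π·0.4767/√0.7727) = 18.2%.

18.2%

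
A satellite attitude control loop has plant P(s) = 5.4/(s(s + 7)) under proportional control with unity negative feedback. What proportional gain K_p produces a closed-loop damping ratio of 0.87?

Closed-loop characteristic equation: s² + 7s + K_p·5.4 = 0.
So ω_n = √(5.4K_p) and 2ζω_n = 7, giving ζ = 7/(2√(5.4K_p)).
Setting ζ = 0.87: √(5.4K_p) = 7/(2·0.87) = 4.023, so K_p = 16.18/5.4 = 3.

K_p = 3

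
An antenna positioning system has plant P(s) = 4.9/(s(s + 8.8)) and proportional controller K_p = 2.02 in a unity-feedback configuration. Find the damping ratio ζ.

ζ = 1.4

The closed-loop denominator is s(s+8.8) + 2.02·4.9 = s² + 8.8s + 9.898.
So ω_n² = 9.898 ⇒ ω_n = 3.146 rad/s, and ζ = 8.8/(2ω_n) = 1.4.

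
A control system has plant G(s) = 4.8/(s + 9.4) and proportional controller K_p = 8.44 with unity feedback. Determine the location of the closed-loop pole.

s = -49.91

Closed-loop transfer function: T(s) = K_p·G(s)/(1 + K_p·G(s)) = 40.51/(s + 9.4 + 40.51) = 40.51/(s + 49.91).
The closed-loop pole is at s = −49.91.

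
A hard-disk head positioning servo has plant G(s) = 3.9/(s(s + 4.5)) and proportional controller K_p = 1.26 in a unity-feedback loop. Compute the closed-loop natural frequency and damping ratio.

1 + K_p·G(s) = 0 gives s² + 4.5s + 4.914 = 0.
So ω_n² = 4.914 ⇒ ω_n = 2.217 rad/s, and ζ = 4.5/(2ω_n) = 1.01.

ω_n = 2.22 rad/s, ζ = 1.01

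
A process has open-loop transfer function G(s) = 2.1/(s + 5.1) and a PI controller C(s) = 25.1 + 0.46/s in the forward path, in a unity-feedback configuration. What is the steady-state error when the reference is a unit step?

0

The open loop C(s)G(s) has a pole at the origin (type 1), so the static position error constant is infinite and e_ss = 1/(1+∞) = 0.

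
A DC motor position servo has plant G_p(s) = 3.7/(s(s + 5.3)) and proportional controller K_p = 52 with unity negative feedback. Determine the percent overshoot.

54.3%

From 1 + K_pG_p(s) = 0: s² + 5.3s + 192.4 = 0 ⇒ ω_n = 13.87, ζ = 0.191.
%OS = 100·exp(−πζ/√(1−ζ²)) = 100·exp(−π·0.191/√0.9635) = 54.3%.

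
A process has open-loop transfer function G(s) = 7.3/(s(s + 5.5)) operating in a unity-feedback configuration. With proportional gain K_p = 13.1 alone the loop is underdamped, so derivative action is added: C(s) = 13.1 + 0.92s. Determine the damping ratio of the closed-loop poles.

ζ = 0.625

Forward path: (13.1 + 0.92s)·7.3/(s(s+5.5)). The closed-loop characteristic equation is s² + (5.5 + 7.3·0.92)s + 7.3·13.1 = 0.
That is s² + 12.22s + 95.63 = 0, so ω_n = 9.779 rad/s and ζ = 12.22/(2·9.779) = 0.6246.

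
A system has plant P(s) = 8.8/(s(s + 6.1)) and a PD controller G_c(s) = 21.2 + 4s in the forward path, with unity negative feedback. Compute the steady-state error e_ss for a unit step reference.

The open loop G_c(s)P(s) has a pole at the origin (type 1), so the static position error constant is infinite and e_ss = 1/(1+∞) = 0.

0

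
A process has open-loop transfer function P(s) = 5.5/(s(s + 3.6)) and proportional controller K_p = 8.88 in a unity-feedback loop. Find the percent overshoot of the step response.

43.3%

The closed-loop denominator s² + 3.6s + 48.84 gives ω_n = √48.84 = 6.989 and ζ = 3.6/(2ω_n) = 0.2576.
%OS = 100·exp(−πζ/√(1−ζ²)) = 100·exp(−π·0.2576/√0.9337) = 43.3%.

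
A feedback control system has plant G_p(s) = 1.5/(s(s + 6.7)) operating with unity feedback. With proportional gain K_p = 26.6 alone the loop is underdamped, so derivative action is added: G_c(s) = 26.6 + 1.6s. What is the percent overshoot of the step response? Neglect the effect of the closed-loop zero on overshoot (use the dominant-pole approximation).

3.83%

Forward path: (26.6 + 1.6s)·1.5/(s(s+6.7)). The closed-loop characteristic equation is s² + (6.7 + 1.5·1.6)s + 1.5·26.6 = 0.
That is s² + 9.1s + 39.9 = 0, so ω_n = 6.317 rad/s and ζ = 9.1/(2·6.317) = 0.7203.
%OS = 100·exp(−πζ/√(1−ζ²)) = 3.83%.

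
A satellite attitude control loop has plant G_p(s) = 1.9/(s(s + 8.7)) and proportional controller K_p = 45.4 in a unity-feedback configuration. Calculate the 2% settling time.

T_s ≈ 0.92 s

Closed-loop characteristic equation: s² + 8.7s + 86.26 = 0, so ω_n = 9.288 rad/s and ζ = 8.7/(2·9.288) = 0.4684.
2% settling time T_s ≈ 4/(ζω_n) = 4/4.35 = 0.92 s.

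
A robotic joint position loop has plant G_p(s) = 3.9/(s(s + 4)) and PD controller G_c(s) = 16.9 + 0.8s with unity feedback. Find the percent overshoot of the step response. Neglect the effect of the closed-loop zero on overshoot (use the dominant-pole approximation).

Forward path: (16.9 + 0.8s)·3.9/(s(s+4)). The closed-loop characteristic equation is s² + (4 + 3.9·0.8)s + 3.9·16.9 = 0.
That is s² + 7.12s + 65.91 = 0, so ω_n = 8.118 rad/s and ζ = 7.12/(2·8.118) = 0.4385.
%OS = 100·exp(−πζ/√(1−ζ²)) = 21.6%.

21.6%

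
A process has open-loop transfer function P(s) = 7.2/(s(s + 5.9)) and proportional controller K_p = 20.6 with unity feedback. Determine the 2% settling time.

T_s ≈ 1.36 s

The closed-loop denominator s² + 5.9s + 148.3 gives ω_n = √148.3 = 12.18 and ζ = 5.9/(2ω_n) = 0.2422.
2% settling time T_s ≈ 4/(ζω_n) = 4/2.95 = 1.36 s.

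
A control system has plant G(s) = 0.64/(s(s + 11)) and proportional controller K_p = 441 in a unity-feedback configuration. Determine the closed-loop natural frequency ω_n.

ω_n = 16.8 rad/s

The closed-loop denominator is s(s+11) + 441·0.64 = s² + 11s + 282.2.
Matching s² + 2ζω_n s + ω_n²: ω_n = √282.2 = 16.8 rad/s and 2ζω_n = 11, so ζ = 11/(2·16.8) = 0.327.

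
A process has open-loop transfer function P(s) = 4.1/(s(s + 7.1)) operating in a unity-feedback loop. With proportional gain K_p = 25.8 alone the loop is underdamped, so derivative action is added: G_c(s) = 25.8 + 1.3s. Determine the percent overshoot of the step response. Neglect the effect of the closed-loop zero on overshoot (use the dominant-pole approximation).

9.23%

Forward path: (25.8 + 1.3s)·4.1/(s(s+7.1)). The closed-loop characteristic equation is s² + (7.1 + 4.1·1.3)s + 4.1·25.8 = 0.
That is s² + 12.43s + 105.8 = 0, so ω_n = 10.28 rad/s and ζ = 12.43/(2·10.28) = 0.6043.
%OS = 100·exp(−πζ/√(1−ζ²)) = 9.23%.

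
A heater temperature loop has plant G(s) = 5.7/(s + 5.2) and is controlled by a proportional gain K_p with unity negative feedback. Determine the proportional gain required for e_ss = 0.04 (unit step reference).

The loop is type 0, so e_ss(step) = 1/(1 + K_pos) with K_pos = K_p·G(0).
G(0) = 1.096. Require 1/(1 + K_p·1.096) = 0.04, so 1 + 1.096·K_p = 25.
K_p = (25 − 1)/1.096 = 21.9.

K_p = 21.9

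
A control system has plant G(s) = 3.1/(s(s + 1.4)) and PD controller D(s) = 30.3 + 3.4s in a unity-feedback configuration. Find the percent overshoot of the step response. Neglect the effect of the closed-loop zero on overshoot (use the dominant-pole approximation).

Forward path: (30.3 + 3.4s)·3.1/(s(s+1.4)). The closed-loop characteristic equation is s² + (1.4 + 3.1·3.4)s + 3.1·30.3 = 0.
That is s² + 11.94s + 93.93 = 0, so ω_n = 9.692 rad/s and ζ = 11.94/(2·9.692) = 0.616.
%OS = 100·exp(−πζ/√(1−ζ²)) = 8.57%.

8.57%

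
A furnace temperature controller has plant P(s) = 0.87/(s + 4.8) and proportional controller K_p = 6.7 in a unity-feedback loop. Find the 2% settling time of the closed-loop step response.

T_s ≈ 0.376 s

Closed-loop transfer function: T(s) = K_p·P(s)/(1 + K_p·P(s)) = 5.829/(s + 4.8 + 5.829) = 5.829/(s + 10.63).
Time constant τ = 1/10.63 = 0.09408 s, so the 2% settling time is about 4τ = 0.376 s.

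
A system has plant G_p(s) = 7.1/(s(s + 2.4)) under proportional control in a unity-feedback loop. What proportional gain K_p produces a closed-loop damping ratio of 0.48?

K_p = 0.88

Closed-loop characteristic equation: s² + 2.4s + K_p·7.1 = 0.
So ω_n = √(7.1K_p) and 2ζω_n = 2.4, giving ζ = 2.4/(2√(7.1K_p)).
Setting ζ = 0.48: √(7.1K_p) = 2.4/(2·0.48) = 2.5, so K_p = 6.25/7.1 = 0.88.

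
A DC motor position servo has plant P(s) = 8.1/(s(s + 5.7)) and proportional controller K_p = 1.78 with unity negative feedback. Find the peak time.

The closed-loop denominator s² + 5.7s + 14.42 gives ω_n = √14.42 = 3.797 and ζ = 5.7/(2ω_n) = 0.7506.
Damped frequency ω_d = ω_n√(1−ζ²) = 2.509 rad/s, so peak time T_p = π/ω_d = 1.25 s.

T_p = 1.25 s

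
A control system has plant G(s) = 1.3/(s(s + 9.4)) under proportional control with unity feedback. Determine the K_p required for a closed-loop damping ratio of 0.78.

Closed-loop characteristic equation: s² + 9.4s + K_p·1.3 = 0.
So ω_n = √(1.3K_p) and 2ζω_n = 9.4, giving ζ = 9.4/(2√(1.3K_p)).
Setting ζ = 0.78: √(1.3K_p) = 9.4/(2·0.78) = 6.026, so K_p = 36.31/1.3 = 27.9.

K_p = 27.9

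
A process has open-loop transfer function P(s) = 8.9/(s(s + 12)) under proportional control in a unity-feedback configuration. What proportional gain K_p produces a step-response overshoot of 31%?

K_p = 33.1

From %OS = 100·exp(−πζ/√(1−ζ²)) = 31%, ζ = −ln(0.31)/√(π²+ln²(0.31)) = 0.3493.
Characteristic equation s² + 12s + 8.9K_p = 0 gives ζ = 12/(2√(8.9K_p)).
Setting ζ = 0.3493: √(8.9K_p) = 12/(2·0.3493) = 17.18, so K_p = 295/8.9 = 33.1.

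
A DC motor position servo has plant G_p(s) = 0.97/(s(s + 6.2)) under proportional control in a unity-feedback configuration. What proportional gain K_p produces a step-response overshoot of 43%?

From %OS = 100·exp(−πζ/√(1−ζ²)) = 43%, ζ = −ln(0.43)/√(π²+ln²(0.43)) = 0.2594.
Characteristic equation s² + 6.2s + 0.97K_p = 0 gives ζ = 6.2/(2√(0.97K_p)).
Setting ζ = 0.2594: √(0.97K_p) = 6.2/(2·0.2594) = 11.95, so K_p = 142.8/0.97 = 147.

K_p = 147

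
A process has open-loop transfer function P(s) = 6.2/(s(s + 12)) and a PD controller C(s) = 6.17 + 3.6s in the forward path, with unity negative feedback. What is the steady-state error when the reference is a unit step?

The open loop C(s)P(s) has a pole at the origin (type 1), so the static position error constant is infinite and e_ss = 1/(1+∞) = 0.

0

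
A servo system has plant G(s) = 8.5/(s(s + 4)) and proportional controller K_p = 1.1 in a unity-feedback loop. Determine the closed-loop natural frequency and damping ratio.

ω_n = 3.06 rad/s, ζ = 0.654

The closed-loop denominator is s(s+4) + 1.1·8.5 = s² + 4s + 9.35.
So ω_n² = 9.35 ⇒ ω_n = 3.058 rad/s, and ζ = 4/(2ω_n) = 0.654.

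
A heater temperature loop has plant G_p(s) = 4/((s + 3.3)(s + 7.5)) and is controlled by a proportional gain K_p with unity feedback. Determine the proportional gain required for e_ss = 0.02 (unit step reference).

The loop is type 0, so e_ss(step) = 1/(1 + K_pos) with K_pos = K_p·G_p(0).
G_p(0) = 0.1616. Require 1/(1 + K_p·0.1616) = 0.02, so 1 + 0.1616·K_p = 50.
K_p = (50 − 1)/0.1616 = 303.

K_p = 303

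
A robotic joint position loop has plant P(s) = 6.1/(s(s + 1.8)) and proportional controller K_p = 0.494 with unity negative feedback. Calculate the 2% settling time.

From 1 + K_pP(s) = 0: s² + 1.8s + 3.013 = 0 ⇒ ω_n = 1.736, ζ = 0.5185.
2% settling time T_s ≈ 4/(ζω_n) = 4/0.9 = 4.44 s.

T_s ≈ 4.44 s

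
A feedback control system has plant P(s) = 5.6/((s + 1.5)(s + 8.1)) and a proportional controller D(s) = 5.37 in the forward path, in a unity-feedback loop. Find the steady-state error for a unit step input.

0.288

The loop is type 0. Static position error constant K_pos = D(0)·P(0) = 5.37·0.4609 = 2.475.
Steady-state error to a unit step: e_ss = 1/(1+K_pos) = 1/3.475 = 0.288.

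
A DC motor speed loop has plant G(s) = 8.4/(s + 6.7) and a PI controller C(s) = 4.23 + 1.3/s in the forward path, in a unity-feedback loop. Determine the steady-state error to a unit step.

0

The open loop C(s)G(s) has a pole at the origin (type 1), so the static position error constant is infinite and e_ss = 1/(1+∞) = 0.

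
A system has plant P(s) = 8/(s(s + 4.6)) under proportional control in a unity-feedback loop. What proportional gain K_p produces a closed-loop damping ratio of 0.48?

K_p = 2.87

Closed-loop characteristic equation: s² + 4.6s + K_p·8 = 0.
So ω_n = √(8K_p) and 2ζω_n = 4.6, giving ζ = 4.6/(2√(8K_p)).
Setting ζ = 0.48: √(8K_p) = 4.6/(2·0.48) = 4.792, so K_p = 22.96/8 = 2.87.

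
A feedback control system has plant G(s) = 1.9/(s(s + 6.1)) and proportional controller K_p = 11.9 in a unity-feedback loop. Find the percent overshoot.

7.23%

From 1 + K_pG(s) = 0: s² + 6.1s + 22.61 = 0 ⇒ ω_n = 4.755, ζ = 0.6414.
%OS = 100·exp(−πζ/√(1−ζ²)) = 100·exp(−π·0.6414/√0.5886) = 7.23%.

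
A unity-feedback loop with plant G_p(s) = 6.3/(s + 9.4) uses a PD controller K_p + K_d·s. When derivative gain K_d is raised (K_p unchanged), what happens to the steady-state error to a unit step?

unchanged

K_d affects only the transient (the s-coefficient); the DC loop gain, and hence e_ss, depends only on K_p.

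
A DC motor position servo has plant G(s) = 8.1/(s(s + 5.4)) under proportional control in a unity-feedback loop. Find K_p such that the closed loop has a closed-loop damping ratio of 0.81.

Closed-loop characteristic equation: s² + 5.4s + K_p·8.1 = 0.
So ω_n = √(8.1K_p) and 2ζω_n = 5.4, giving ζ = 5.4/(2√(8.1K_p)).
Setting ζ = 0.81: √(8.1K_p) = 5.4/(2·0.81) = 3.333, so K_p = 11.11/8.1 = 1.37.

K_p = 1.37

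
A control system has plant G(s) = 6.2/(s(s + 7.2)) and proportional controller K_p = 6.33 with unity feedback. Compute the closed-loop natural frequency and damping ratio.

With unity feedback the closed-loop characteristic equation is s² + 7.2s + 6.33·6.2 = s² + 7.2s + 39.25 = 0.
Matching s² + 2ζω_n s + ω_n²: ω_n = √39.25 = 6.265 rad/s and 2ζω_n = 7.2, so ζ = 7.2/(2·6.265) = 0.575.

ω_n = 6.26 rad/s, ζ = 0.575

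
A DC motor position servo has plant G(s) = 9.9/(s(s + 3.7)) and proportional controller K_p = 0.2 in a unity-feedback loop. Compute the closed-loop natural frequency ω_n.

With unity feedback the closed-loop characteristic equation is s² + 3.7s + 0.2·9.9 = s² + 3.7s + 1.98 = 0.
Matching s² + 2ζω_n s + ω_n²: ω_n = √1.98 = 1.407 rad/s and 2ζω_n = 3.7, so ζ = 3.7/(2·1.407) = 1.31.

ω_n = 1.41 rad/s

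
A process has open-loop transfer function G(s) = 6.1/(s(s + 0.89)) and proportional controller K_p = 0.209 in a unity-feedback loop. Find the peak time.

T_p = 3.03 s

Closed-loop characteristic equation: s² + 0.89s + 1.275 = 0, so ω_n = 1.129 rad/s and ζ = 0.89/(2·1.129) = 0.3941.
Damped frequency ω_d = ω_n√(1−ζ²) = 1.038 rad/s, so peak time T_p = π/ω_d = 3.03 s.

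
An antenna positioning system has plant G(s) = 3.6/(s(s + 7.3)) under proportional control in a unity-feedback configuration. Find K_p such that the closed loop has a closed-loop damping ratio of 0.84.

K_p = 5.24

Closed-loop characteristic equation: s² + 7.3s + K_p·3.6 = 0.
So ω_n = √(3.6K_p) and 2ζω_n = 7.3, giving ζ = 7.3/(2√(3.6K_p)).
Setting ζ = 0.84: √(3.6K_p) = 7.3/(2·0.84) = 4.345, so K_p = 18.88/3.6 = 5.24.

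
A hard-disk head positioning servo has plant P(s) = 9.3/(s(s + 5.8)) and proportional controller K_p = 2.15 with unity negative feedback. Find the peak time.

T_p = 0.923 s

Closed-loop characteristic equation: s² + 5.8s + 20 = 0, so ω_n = 4.472 rad/s and ζ = 5.8/(2·4.472) = 0.6485.
Damped frequency ω_d = ω_n√(1−ζ²) = 3.404 rad/s, so peak time T_p = π/ω_d = 0.923 s.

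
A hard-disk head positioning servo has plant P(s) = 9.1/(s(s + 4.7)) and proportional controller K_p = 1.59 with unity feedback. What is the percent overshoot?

Closed-loop characteristic equation: s² + 4.7s + 14.47 = 0, so ω_n = 3.804 rad/s and ζ = 4.7/(2·3.804) = 0.6178.
%OS = 100·exp(−πζ/√(1−ζ²)) = 100·exp(−π·0.6178/√0.6183) = 8.47%.

8.47%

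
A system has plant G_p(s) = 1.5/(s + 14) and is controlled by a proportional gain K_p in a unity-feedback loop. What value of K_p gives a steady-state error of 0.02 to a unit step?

Steady-state error for a unit step on this type-0 loop is 1/(1 + K_p·G_p(0)).
G_p(0) = 0.1071. Require 1/(1 + K_p·0.1071) = 0.02, so 1 + 0.1071·K_p = 50.
K_p = (50 − 1)/0.1071 = 457.

K_p = 457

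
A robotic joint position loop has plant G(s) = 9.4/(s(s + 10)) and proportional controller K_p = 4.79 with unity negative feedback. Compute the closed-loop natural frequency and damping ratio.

1 + K_p·G(s) = 0 gives s² + 10s + 45.03 = 0.
So ω_n² = 45.03 ⇒ ω_n = 6.71 rad/s, and ζ = 10/(2ω_n) = 0.745.

ω_n = 6.71 rad/s, ζ = 0.745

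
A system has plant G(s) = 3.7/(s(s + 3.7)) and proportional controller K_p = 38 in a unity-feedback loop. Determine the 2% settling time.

From 1 + K_pG(s) = 0: s² + 3.7s + 140.6 = 0 ⇒ ω_n = 11.86, ζ = 0.156.
2% settling time T_s ≈ 4/(ζω_n) = 4/1.85 = 2.16 s.

T_s ≈ 2.16 s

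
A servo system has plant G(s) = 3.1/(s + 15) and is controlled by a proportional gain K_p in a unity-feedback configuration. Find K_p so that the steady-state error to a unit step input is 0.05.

Steady-state error for a unit step on this type-0 loop is 1/(1 + K_p·G(0)).
G(0) = 0.2067. Require 1/(1 + K_p·0.2067) = 0.05, so 1 + 0.2067·K_p = 20.
K_p = (20 − 1)/0.2067 = 91.9.

K_p = 91.9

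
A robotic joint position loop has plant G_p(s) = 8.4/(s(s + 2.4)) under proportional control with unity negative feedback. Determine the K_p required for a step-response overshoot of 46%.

K_p = 2.98

From %OS = 100·exp(−πζ/√(1−ζ²)) = 46%, ζ = −ln(0.46)/√(π²+ln²(0.46)) = 0.24.
Characteristic equation s² + 2.4s + 8.4K_p = 0 gives ζ = 2.4/(2√(8.4K_p)).
Setting ζ = 0.24: √(8.4K_p) = 2.4/(2·0.24) = 5.001, so K_p = 25.01/8.4 = 2.98.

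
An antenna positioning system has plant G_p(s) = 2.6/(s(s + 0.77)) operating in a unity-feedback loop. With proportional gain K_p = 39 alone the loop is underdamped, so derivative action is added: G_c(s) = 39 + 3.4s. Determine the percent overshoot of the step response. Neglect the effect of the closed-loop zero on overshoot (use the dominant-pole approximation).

18.2%

Forward path: (39 + 3.4s)·2.6/(s(s+0.77)). The closed-loop characteristic equation is s² + (0.77 + 2.6·3.4)s + 2.6·39 = 0.
That is s² + 9.61s + 101.4 = 0, so ω_n = 10.07 rad/s and ζ = 9.61/(2·10.07) = 0.4772.
%OS = 100·exp(−πζ/√(1−ζ²)) = 18.2%.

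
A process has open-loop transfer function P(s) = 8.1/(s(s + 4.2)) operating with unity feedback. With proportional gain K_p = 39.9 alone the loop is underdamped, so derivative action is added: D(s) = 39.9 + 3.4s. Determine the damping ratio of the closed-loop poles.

Forward path: (39.9 + 3.4s)·8.1/(s(s+4.2)). The closed-loop characteristic equation is s² + (4.2 + 8.1·3.4)s + 8.1·39.9 = 0.
That is s² + 31.74s + 323.2 = 0, so ω_n = 17.98 rad/s and ζ = 31.74/(2·17.98) = 0.8828.

ζ = 0.883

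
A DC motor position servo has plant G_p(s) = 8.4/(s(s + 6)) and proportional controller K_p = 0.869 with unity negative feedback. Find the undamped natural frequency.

ω_n = 2.7 rad/s

1 + K_p·G_p(s) = 0 gives s² + 6s + 7.3 = 0.
So ω_n² = 7.3 ⇒ ω_n = 2.702 rad/s, and ζ = 6/(2ω_n) = 1.11.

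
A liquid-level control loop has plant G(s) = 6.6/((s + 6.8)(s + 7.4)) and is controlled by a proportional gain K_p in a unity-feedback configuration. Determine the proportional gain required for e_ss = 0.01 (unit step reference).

K_p = 755

Steady-state error for a unit step on this type-0 loop is 1/(1 + K_p·G(0)).
G(0) = 0.1312. Require 1/(1 + K_p·0.1312) = 0.01, so 1 + 0.1312·K_p = 100.
K_p = (100 − 1)/0.1312 = 755.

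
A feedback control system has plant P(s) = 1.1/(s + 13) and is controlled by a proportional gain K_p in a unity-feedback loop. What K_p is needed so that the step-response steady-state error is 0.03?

K_p = 382

The loop is type 0, so e_ss(step) = 1/(1 + K_pos) with K_pos = K_p·P(0).
P(0) = 0.08462. Require 1/(1 + K_p·0.08462) = 0.03, so 1 + 0.08462·K_p = 33.33.
K_p = (33.33 − 1)/0.08462 = 382.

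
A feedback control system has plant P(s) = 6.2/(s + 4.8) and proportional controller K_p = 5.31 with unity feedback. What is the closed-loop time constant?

Closed-loop transfer function: T(s) = K_p·P(s)/(1 + K_p·P(s)) = 32.92/(s + 4.8 + 32.92) = 32.92/(s + 37.72).
Time constant τ = 1/37.72 = 0.0265 s.

τ = 0.0265 s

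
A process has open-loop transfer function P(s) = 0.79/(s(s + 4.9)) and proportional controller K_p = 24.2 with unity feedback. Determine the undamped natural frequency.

With unity feedback the closed-loop characteristic equation is s² + 4.9s + 24.2·0.79 = s² + 4.9s + 19.12 = 0.
So ω_n² = 19.12 ⇒ ω_n = 4.372 rad/s, and ζ = 4.9/(2ω_n) = 0.56.

ω_n = 4.37 rad/s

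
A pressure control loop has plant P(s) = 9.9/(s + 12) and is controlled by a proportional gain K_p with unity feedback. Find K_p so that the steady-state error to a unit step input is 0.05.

Steady-state error for a unit step on this type-0 loop is 1/(1 + K_p·P(0)).
P(0) = 0.825. Require 1/(1 + K_p·0.825) = 0.05, so 1 + 0.825·K_p = 20.
K_p = (20 − 1)/0.825 = 23.

K_p = 23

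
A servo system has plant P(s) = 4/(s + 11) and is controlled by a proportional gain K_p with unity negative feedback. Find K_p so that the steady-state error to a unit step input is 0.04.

K_p = 66

Steady-state error for a unit step on this type-0 loop is 1/(1 + K_p·P(0)).
P(0) = 0.3636. Require 1/(1 + K_p·0.3636) = 0.04, so 1 + 0.3636·K_p = 25.
K_p = (25 − 1)/0.3636 = 66.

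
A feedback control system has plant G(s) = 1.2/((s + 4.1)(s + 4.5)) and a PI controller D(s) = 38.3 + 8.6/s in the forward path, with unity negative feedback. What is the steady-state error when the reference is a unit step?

The open loop D(s)G(s) has a pole at the origin (type 1), so the static position error constant is infinite and e_ss = 1/(1+∞) = 0.

0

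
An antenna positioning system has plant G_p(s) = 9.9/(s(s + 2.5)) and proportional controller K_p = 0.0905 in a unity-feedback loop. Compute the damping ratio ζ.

The closed-loop denominator is s(s+2.5) + 0.0905·9.9 = s² + 2.5s + 0.896.
So ω_n² = 0.896 ⇒ ω_n = 0.9465 rad/s, and ζ = 2.5/(2ω_n) = 1.32.

ζ = 1.32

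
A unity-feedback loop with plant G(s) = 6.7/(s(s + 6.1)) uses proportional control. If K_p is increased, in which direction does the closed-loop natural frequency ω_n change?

increase

ω_n = √(6.7·K_p), which grows with K_p.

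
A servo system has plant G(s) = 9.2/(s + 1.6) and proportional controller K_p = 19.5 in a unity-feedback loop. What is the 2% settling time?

Closed-loop transfer function: T(s) = K_p·G(s)/(1 + K_p·G(s)) = 179.4/(s + 1.6 + 179.4) = 179.4/(s + 181).
Time constant τ = 1/181 = 0.005525 s, so the 2% settling time is about 4τ = 0.0221 s.

T_s ≈ 0.0221 s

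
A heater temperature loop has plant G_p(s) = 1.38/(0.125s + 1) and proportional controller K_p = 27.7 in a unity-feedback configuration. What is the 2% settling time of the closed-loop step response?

T_s ≈ 0.0127 s

Closed loop: T(s) = K_p·G_p/(1+K_p·G_p) = 38.23/(0.125s + 1 + 38.23), with pole at s = −(1 + 38.23)/0.125 = −313.8.
τ = 1/313.8 = 0.003187 s, so 2% settling time ≈ 4τ = 0.0127 s.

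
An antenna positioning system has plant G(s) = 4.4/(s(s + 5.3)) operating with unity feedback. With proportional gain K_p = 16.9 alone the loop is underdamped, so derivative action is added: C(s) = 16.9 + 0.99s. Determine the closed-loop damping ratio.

Forward path: (16.9 + 0.99s)·4.4/(s(s+5.3)). The closed-loop characteristic equation is s² + (5.3 + 4.4·0.99)s + 4.4·16.9 = 0.
That is s² + 9.656s + 74.36 = 0, so ω_n = 8.623 rad/s and ζ = 9.656/(2·8.623) = 0.5599.

ζ = 0.56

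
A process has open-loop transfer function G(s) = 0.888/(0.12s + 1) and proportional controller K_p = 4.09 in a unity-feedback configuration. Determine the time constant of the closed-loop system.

Closed loop: T(s) = K_p·G/(1+K_p·G) = 3.632/(0.12s + 1 + 3.632), with pole at s = −(1 + 3.632)/0.12 = −38.6.
Closed-loop time constant τ = 1/38.6 = 0.0259 s.

τ = 0.0259 s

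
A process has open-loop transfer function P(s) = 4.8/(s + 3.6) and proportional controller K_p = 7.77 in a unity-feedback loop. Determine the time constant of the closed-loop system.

τ = 0.0245 s

Closed-loop transfer function: T(s) = K_p·P(s)/(1 + K_p·P(s)) = 37.3/(s + 3.6 + 37.3) = 37.3/(s + 40.9).
Time constant τ = 1/40.9 = 0.0245 s.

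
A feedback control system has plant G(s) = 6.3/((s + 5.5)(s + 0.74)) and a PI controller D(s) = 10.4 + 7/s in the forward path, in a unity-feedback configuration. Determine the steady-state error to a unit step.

The open loop D(s)G(s) has a pole at the origin (type 1), so the static position error constant is infinite and e_ss = 1/(1+∞) = 0.

0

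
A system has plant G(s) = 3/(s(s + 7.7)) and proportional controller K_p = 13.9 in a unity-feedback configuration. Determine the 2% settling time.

The closed-loop denominator s² + 7.7s + 41.7 gives ω_n = √41.7 = 6.458 and ζ = 7.7/(2ω_n) = 0.5962.
2% settling time T_s ≈ 4/(ζω_n) = 4/3.85 = 1.04 s.

T_s ≈ 1.04 s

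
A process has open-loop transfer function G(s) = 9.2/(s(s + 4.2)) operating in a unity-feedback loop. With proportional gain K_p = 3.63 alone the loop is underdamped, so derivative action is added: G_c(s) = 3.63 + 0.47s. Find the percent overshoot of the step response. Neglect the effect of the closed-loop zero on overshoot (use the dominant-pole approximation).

3.24%

Forward path: (3.63 + 0.47s)·9.2/(s(s+4.2)). The closed-loop characteristic equation is s² + (4.2 + 9.2·0.47)s + 9.2·3.63 = 0.
That is s² + 8.524s + 33.4 = 0, so ω_n = 5.779 rad/s and ζ = 8.524/(2·5.779) = 0.7375.
%OS = 100·exp(−πζ/√(1−ζ²)) = 3.24%.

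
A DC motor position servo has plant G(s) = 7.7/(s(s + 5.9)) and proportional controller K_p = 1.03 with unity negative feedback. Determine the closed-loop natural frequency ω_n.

ω_n = 2.82 rad/s

1 + K_p·G(s) = 0 gives s² + 5.9s + 7.931 = 0.
Matching s² + 2ζω_n s + ω_n²: ω_n = √7.931 = 2.816 rad/s and 2ζω_n = 5.9, so ζ = 5.9/(2·2.816) = 1.05.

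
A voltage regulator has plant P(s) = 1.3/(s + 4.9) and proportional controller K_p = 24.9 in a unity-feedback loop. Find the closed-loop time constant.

τ = 0.0268 s

Closed-loop transfer function: T(s) = K_p·P(s)/(1 + K_p·P(s)) = 32.37/(s + 4.9 + 32.37) = 32.37/(s + 37.27).
Time constant τ = 1/37.27 = 0.0268 s.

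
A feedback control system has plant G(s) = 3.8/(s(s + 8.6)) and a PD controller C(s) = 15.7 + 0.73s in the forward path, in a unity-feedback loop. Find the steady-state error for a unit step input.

The open loop C(s)G(s) has a pole at the origin (type 1), so the static position error constant is infinite and e_ss = 1/(1+∞) = 0.

0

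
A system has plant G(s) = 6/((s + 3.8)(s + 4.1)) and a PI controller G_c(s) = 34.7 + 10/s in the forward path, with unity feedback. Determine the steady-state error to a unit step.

0

The open loop G_c(s)G(s) has a pole at the origin (type 1), so the static position error constant is infinite and e_ss = 1/(1+∞) = 0.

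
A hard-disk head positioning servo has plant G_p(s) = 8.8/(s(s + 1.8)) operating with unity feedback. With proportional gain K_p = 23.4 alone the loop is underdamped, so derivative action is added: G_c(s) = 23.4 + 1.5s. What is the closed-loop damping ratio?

Forward path: (23.4 + 1.5s)·8.8/(s(s+1.8)). The closed-loop characteristic equation is s² + (1.8 + 8.8·1.5)s + 8.8·23.4 = 0.
That is s² + 15s + 205.9 = 0, so ω_n = 14.35 rad/s and ζ = 15/(2·14.35) = 0.5227.

ζ = 0.523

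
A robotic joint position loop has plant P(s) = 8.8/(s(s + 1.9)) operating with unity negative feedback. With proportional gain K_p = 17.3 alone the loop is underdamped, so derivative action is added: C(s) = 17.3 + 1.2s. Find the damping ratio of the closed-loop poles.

ζ = 0.505

Forward path: (17.3 + 1.2s)·8.8/(s(s+1.9)). The closed-loop characteristic equation is s² + (1.9 + 8.8·1.2)s + 8.8·17.3 = 0.
That is s² + 12.46s + 152.2 = 0, so ω_n = 12.34 rad/s and ζ = 12.46/(2·12.34) = 0.5049.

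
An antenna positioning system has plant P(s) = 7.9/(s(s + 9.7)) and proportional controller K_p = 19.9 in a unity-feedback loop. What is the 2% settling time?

T_s ≈ 0.825 s

From 1 + K_pP(s) = 0: s² + 9.7s + 157.2 = 0 ⇒ ω_n = 12.54, ζ = 0.3868.
2% settling time T_s ≈ 4/(ζω_n) = 4/4.85 = 0.825 s.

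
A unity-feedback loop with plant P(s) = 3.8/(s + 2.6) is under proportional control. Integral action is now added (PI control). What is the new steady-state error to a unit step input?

Adding integral action puts a pole at s = 0 in the forward path, raising the system type to 1; a type-1 loop has zero steady-state error to a step.

0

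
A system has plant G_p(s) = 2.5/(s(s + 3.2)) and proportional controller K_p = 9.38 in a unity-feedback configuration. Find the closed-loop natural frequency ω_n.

The closed-loop denominator is s(s+3.2) + 9.38·2.5 = s² + 3.2s + 23.45.
Matching s² + 2ζω_n s + ω_n²: ω_n = √23.45 = 4.843 rad/s and 2ζω_n = 3.2, so ζ = 3.2/(2·4.843) = 0.33.

ω_n = 4.84 rad/s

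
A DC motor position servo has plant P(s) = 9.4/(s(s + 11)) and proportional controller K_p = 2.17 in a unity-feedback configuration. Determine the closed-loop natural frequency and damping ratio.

ω_n = 4.52 rad/s, ζ = 1.22

1 + K_p·P(s) = 0 gives s² + 11s + 20.4 = 0.
Matching s² + 2ζω_n s + ω_n²: ω_n = √20.4 = 4.516 rad/s and 2ζω_n = 11, so ζ = 11/(2·4.516) = 1.22.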